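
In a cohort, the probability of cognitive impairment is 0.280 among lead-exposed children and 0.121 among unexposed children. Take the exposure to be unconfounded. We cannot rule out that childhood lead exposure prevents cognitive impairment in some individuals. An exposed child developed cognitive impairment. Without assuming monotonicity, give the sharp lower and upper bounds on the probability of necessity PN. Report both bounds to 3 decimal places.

Let p₁ = 0.28, p₀ = 0.121.
Under exogeneity alone the bounds on PN are max{0,(p₁−p₀)/p₁} ≤ PN ≤ min{1,(1−p₀)/p₁}.
  lower = (p₁ − p₀)/p₁ = 0.159 / 0.28 ≈ 0.5679
  upper = min{1, (1 − p₀)/p₁} = 0.879 / 0.28 ≈ 3.1393 → capped at 1

0.568 ≤ PN ≤ 1.000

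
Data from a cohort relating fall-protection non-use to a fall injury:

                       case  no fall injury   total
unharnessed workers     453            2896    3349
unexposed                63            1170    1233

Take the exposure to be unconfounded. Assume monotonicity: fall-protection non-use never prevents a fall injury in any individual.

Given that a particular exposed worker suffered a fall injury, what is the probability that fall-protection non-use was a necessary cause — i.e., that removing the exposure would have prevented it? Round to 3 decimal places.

p₁ = P(outcome | exposed) = 453/3349 = 0.13526
p₀ = P(outcome | unexposed) = 63/1233 = 0.051095
Under exogeneity and monotonicity, PN = (p₁ − p₀) / p₁.
PN = (0.13526 − 0.051095) / 0.13526 = 0.084169 / 0.13526 ≈ 0.6223

PN ≈ 0.622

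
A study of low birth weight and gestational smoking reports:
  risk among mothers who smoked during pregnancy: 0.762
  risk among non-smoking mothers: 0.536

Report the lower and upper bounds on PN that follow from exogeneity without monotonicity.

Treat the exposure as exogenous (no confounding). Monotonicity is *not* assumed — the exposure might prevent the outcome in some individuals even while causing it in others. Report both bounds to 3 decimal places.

Let p₁ = 0.762, p₀ = 0.536.
Under exogeneity alone the bounds on PN are max{0,(p₁−p₀)/p₁} ≤ PN ≤ min{1,(1−p₀)/p₁}.
  lower = (p₁ − p₀)/p₁ = 0.226 / 0.762 ≈ 0.2966
  upper = min{1, (1 − p₀)/p₁} = 0.464 / 0.762 ≈ 0.6089

0.297 ≤ PN ≤ 0.609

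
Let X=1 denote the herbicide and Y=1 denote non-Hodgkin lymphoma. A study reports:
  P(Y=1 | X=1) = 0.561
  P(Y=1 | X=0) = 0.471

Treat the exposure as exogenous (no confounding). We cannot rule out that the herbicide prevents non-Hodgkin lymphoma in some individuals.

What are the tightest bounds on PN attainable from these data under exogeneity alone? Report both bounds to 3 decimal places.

Let p₁ = 0.561, p₀ = 0.471.
Under exogeneity alone the bounds on PN are max{0,(p₁−p₀)/p₁} ≤ PN ≤ min{1,(1−p₀)/p₁}.
  lower = (p₁ − p₀)/p₁ = 0.09 / 0.561 ≈ 0.1604
  upper = min{1, (1 − p₀)/p₁} = 0.529 / 0.561 ≈ 0.9430

0.160 ≤ PN ≤ 0.943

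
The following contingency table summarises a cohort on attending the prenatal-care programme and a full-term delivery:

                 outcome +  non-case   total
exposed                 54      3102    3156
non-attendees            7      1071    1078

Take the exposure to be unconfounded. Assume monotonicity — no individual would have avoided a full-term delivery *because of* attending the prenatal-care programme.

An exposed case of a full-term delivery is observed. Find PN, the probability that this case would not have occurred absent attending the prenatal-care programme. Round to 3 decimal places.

p₁ = P(outcome | exposed) = 54/3156 = 0.01711
p₀ = P(outcome | unexposed) = 7/1078 = 0.0064935
Under exogeneity and monotonicity, PN = (p₁ − p₀)/p₁.
PN = (0.01711 − 0.0064935) / 0.01711 ≈ 0.6205

PN ≈ 0.620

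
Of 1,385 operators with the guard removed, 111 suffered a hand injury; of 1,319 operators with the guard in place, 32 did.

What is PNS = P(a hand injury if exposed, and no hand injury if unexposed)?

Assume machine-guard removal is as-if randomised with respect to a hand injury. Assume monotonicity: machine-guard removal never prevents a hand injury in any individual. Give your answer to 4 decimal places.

PNS ≈ 0.0559

p₁ = P(outcome | exposed) = 111/1385 = 0.080144
p₀ = P(outcome | unexposed) = 32/1319 = 0.024261
Under exogeneity and monotonicity, PNS = p₁ − p₀.
PNS = 0.080144 − 0.024261 = 0.055884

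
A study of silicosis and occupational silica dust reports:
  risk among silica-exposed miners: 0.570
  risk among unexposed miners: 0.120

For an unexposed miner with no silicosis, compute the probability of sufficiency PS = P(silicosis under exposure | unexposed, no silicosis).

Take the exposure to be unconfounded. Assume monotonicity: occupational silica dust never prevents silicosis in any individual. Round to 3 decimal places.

Let p₁ = 0.57, p₀ = 0.12.
Under exogeneity and monotonicity, PS = (p₁ − p₀) / (1 − p₀).
PS = (0.57 − 0.12) / (1 − 0.12) = 0.45 / 0.88 ≈ 0.5114

PS ≈ 0.511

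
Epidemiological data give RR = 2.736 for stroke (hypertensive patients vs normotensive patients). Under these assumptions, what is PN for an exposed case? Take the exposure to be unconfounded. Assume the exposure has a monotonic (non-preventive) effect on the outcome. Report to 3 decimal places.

PN ≈ 0.635

Under exogeneity and monotonicity, PN = (RR − 1) / RR = 1 − 1/RR.
PN = (2.736 − 1) / 2.736 = 1.736 / 2.736 ≈ 0.6345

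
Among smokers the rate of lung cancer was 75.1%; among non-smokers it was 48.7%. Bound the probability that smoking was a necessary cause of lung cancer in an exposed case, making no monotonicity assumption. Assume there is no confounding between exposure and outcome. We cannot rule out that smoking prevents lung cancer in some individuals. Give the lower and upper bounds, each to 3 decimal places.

0.352 ≤ PN ≤ 0.683

p₁ = 0.751, p₀ = 0.487.
Under exogeneity alone the bounds on PN are max{0,(p₁−p₀)/p₁} ≤ PN ≤ min{1,(1−p₀)/p₁}.
  lower = (p₁ − p₀)/p₁ = 0.264 / 0.751 ≈ 0.3515
  upper = min{1, (1 − p₀)/p₁} = 0.513 / 0.751 ≈ 0.6831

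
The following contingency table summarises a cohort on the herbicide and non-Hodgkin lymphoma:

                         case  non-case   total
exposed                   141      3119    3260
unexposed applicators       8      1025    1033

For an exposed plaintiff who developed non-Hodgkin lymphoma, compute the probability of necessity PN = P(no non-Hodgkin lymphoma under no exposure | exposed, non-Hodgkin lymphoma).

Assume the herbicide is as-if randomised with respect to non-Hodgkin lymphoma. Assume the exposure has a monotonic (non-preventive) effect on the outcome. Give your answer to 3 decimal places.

p₁ = P(outcome | exposed) = 141/3260 = 0.043252
p₀ = P(outcome | unexposed) = 8/1033 = 0.0077444
Under exogeneity and monotonicity, PN = (p₁ − p₀) / p₁.
PN = (0.043252 − 0.0077444) / 0.043252 = 0.035507 / 0.043252 ≈ 0.8209

PN ≈ 0.821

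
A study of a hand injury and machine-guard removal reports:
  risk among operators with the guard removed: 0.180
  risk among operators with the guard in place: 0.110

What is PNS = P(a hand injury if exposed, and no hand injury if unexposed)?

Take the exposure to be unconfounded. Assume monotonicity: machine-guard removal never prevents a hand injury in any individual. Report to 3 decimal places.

PNS ≈ 0.070

Let p₁ = 0.18, p₀ = 0.11.
Under exogeneity and monotonicity, PNS = p₁ − p₀.
PNS = 0.18 − 0.11 = 0.07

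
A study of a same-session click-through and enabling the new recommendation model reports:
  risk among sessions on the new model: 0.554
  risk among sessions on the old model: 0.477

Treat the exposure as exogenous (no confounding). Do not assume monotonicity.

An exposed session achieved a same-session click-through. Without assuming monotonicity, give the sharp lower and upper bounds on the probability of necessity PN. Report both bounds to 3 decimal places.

0.139 ≤ PN ≤ 0.944

Let p₁ = 0.554, p₀ = 0.477.
Under exogeneity alone the bounds on PN are max{0,(p₁−p₀)/p₁} ≤ PN ≤ min{1,(1−p₀)/p₁}.
  lower = (p₁ − p₀)/p₁ = 0.077 / 0.554 ≈ 0.1390
  upper = min{1, (1 − p₀)/p₁} = 0.523 / 0.554 ≈ 0.9440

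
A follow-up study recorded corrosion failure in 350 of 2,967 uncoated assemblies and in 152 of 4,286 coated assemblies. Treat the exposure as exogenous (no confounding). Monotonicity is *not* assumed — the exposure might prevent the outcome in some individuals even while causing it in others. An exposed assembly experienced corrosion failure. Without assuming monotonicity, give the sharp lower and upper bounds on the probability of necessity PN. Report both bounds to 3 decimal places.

p₁ = P(outcome | exposed) = 350/2967 = 0.11796
p₀ = P(outcome | unexposed) = 152/4286 = 0.035464
Under exogeneity alone the bounds on PN are max{0,(p₁−p₀)/p₁} ≤ PN ≤ min{1,(1−p₀)/p₁}.
  lower = (p₁ − p₀)/p₁ = 0.0825 / 0.11796 ≈ 0.6994
  upper = min{1, (1 − p₀)/p₁} = 0.96454 / 0.11796 ≈ 8.1765 → capped at 1

0.699 ≤ PN ≤ 1.000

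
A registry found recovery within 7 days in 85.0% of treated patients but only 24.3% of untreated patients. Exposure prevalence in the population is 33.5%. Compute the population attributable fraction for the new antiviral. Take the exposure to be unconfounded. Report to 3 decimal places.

p₁ = 0.85, p₀ = 0.243.
Overall risk P(Y=1) = π·p₁ + (1−π)·p₀ = 0.335×0.85 + 0.665×0.243 = 0.44634.
Under exogeneity, PAF = [P(Y=1) − p₀] / P(Y=1).
PAF = (0.44634 − 0.243) / 0.44634 ≈ 0.4556

PAF ≈ 0.456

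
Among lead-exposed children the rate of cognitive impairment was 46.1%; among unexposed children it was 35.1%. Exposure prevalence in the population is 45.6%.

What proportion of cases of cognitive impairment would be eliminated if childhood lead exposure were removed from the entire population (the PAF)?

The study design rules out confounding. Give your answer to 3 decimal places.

PAF ≈ 0.125

p₁ = 0.461, p₀ = 0.351.
Overall risk P(Y=1) = π·p₁ + (1−π)·p₀ = 0.456×0.461 + 0.544×0.351 = 0.40116.
Under exogeneity, PAF = [P(Y=1) − p₀] / P(Y=1).
PAF = (0.40116 − 0.351) / 0.40116 ≈ 0.1250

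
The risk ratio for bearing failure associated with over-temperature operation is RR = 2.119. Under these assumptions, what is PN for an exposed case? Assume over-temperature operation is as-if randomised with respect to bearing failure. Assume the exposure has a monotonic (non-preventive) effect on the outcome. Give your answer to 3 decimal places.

PN ≈ 0.528

Under exogeneity and monotonicity, PN = (RR − 1) / RR = 1 − 1/RR.
PN = (2.119 − 1) / 2.119 = 1.119 / 2.119 ≈ 0.5281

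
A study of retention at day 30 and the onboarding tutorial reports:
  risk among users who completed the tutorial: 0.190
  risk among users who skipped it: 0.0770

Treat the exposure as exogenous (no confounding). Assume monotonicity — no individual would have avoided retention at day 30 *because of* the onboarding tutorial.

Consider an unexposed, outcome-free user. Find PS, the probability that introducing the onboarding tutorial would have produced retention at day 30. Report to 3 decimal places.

PS ≈ 0.122

Let p₁ = 0.19, p₀ = 0.077.
Under exogeneity and monotonicity, PS = (p₁ − p₀) / (1 − p₀).
PS = (0.19 − 0.077) / (1 − 0.077) = 0.113 / 0.923 ≈ 0.1224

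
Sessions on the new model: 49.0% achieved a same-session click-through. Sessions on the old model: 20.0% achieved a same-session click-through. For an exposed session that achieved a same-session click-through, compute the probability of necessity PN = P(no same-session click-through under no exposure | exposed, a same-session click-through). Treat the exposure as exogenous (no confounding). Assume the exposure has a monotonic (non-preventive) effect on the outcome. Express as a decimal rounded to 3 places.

PN ≈ 0.592

p₁ = 0.49, p₀ = 0.2.
Under exogeneity and monotonicity, PN = (p₁ − p₀) / p₁.
PN = (0.49 − 0.2) / 0.49 = 0.29 / 0.49 ≈ 0.5918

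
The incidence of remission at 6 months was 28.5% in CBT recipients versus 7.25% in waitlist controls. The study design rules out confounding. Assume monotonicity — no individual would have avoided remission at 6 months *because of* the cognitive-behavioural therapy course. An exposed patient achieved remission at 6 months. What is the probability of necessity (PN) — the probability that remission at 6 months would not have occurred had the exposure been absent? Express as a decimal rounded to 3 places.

PN ≈ 0.746

p₁ = 0.285, p₀ = 0.0725.
Under exogeneity and monotonicity, PN = (p₁ − p₀) / p₁.
PN = (0.285 − 0.0725) / 0.285 = 0.2125 / 0.285 ≈ 0.7456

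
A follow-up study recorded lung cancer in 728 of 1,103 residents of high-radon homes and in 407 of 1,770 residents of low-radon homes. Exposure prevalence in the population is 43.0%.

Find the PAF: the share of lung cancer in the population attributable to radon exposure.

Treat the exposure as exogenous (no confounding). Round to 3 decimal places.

PAF ≈ 0.446

p₁ = P(outcome | exposed) = 728/1103 = 0.66002
p₀ = P(outcome | unexposed) = 407/1770 = 0.22994
Overall risk P(Y=1) = π·p₁ + (1−π)·p₀ = 0.43×0.66002 + 0.57×0.22994 = 0.41488.
Under exogeneity, PAF = [P(Y=1) − p₀] / P(Y=1).
PAF = (0.41488 − 0.22994) / 0.41488 ≈ 0.4458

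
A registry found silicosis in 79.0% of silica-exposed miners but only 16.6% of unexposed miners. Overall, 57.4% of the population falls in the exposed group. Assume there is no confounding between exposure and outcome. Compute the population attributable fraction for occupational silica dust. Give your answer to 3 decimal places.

p₁ = 0.79, p₀ = 0.166.
Overall risk P(Y=1) = π·p₁ + (1−π)·p₀ = 0.574×0.79 + 0.426×0.166 = 0.52418.
Under exogeneity, PAF = [P(Y=1) − p₀] / P(Y=1).
PAF = (0.52418 − 0.166) / 0.52418 ≈ 0.6833

PAF ≈ 0.683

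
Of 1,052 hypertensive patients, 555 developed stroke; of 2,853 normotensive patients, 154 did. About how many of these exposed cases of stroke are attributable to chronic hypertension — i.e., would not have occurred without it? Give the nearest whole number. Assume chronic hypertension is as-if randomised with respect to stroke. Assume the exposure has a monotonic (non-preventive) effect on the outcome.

about 498 cases

p₁ = P(outcome | exposed) = 555/1052 = 0.52757
p₀ = P(outcome | unexposed) = 154/2853 = 0.053978
PN = (p₁ − p₀)/p₁ = (0.52757 − 0.053978) / 0.52757 ≈ 0.89768.
Attributable cases ≈ PN × (exposed cases) = 0.89768 × 555 ≈ 498.21.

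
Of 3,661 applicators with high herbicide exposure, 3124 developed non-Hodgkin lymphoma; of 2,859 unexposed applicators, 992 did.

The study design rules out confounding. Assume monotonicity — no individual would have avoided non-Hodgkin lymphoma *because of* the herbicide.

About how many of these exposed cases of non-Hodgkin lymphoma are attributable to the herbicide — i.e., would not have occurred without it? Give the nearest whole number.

about 1854 cases

p₁ = P(outcome | exposed) = 3124/3661 = 0.85332
p₀ = P(outcome | unexposed) = 992/2859 = 0.34697
PN = (p₁ − p₀)/p₁ = (0.85332 − 0.34697) / 0.85332 ≈ 0.59338.
Attributable cases ≈ PN × (exposed cases) = 0.59338 × 3124 ≈ 1853.73.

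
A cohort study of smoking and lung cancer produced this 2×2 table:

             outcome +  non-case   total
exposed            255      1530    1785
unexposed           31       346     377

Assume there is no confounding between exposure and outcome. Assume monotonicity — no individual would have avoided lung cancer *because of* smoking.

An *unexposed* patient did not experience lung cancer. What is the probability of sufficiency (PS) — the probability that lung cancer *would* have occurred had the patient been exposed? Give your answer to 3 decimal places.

p₁ = P(outcome | exposed) = 255/1785 = 0.14286
p₀ = P(outcome | unexposed) = 31/377 = 0.082228
Under exogeneity and monotonicity, PS = (p₁ − p₀) / (1 − p₀).
PS = (0.14286 − 0.082228) / (1 − 0.082228) = 0.060629 / 0.91777 ≈ 0.0661

PS ≈ 0.066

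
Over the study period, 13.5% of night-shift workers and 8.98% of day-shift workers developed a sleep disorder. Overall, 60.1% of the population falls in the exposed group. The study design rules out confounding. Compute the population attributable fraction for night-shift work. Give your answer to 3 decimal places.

p₁ = 0.135, p₀ = 0.0898.
Overall risk P(Y=1) = π·p₁ + (1−π)·p₀ = 0.601×0.135 + 0.399×0.0898 = 0.11697.
Under exogeneity, PAF = [P(Y=1) − p₀] / P(Y=1).
PAF = (0.11697 − 0.0898) / 0.11697 ≈ 0.2323

PAF ≈ 0.232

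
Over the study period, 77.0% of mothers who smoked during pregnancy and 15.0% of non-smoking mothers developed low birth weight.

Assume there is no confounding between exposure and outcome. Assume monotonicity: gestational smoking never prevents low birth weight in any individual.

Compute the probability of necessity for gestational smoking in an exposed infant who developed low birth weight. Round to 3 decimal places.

p₁ = 0.77, p₀ = 0.15.
Under exogeneity and monotonicity, PN = (p₁ − p₀) / p₁.
PN = (0.77 − 0.15) / 0.77 = 0.62 / 0.77 ≈ 0.8052

PN ≈ 0.805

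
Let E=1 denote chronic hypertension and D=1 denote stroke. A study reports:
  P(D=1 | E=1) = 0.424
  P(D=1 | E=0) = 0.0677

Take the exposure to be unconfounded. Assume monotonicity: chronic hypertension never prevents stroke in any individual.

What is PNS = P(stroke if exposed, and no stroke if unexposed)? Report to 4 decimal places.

PNS ≈ 0.3563

Let p₁ = 0.424, p₀ = 0.0677.
Under exogeneity and monotonicity, PNS = p₁ − p₀.
PNS = 0.424 − 0.0677 = 0.3563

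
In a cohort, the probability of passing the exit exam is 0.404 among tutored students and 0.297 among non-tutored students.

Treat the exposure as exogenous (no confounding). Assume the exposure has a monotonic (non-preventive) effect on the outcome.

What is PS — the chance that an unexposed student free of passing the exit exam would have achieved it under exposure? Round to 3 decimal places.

Let p₁ = 0.404, p₀ = 0.297.
Under exogeneity and monotonicity, PS = (p₁ − p₀) / (1 − p₀).
PS = (0.404 − 0.297) / (1 − 0.297) = 0.107 / 0.703 ≈ 0.1522

PS ≈ 0.152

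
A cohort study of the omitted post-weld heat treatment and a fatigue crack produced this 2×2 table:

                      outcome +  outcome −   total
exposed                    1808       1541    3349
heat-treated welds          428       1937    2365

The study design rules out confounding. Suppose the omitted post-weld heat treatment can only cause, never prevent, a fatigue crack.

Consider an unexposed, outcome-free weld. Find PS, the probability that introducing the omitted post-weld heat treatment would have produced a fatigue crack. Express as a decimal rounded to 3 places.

PS ≈ 0.438

p₁ = P(outcome | exposed) = 1808/3349 = 0.53986
p₀ = P(outcome | unexposed) = 428/2365 = 0.18097
Under exogeneity and monotonicity, PS = (p₁ − p₀)/(1 − p₀).
PS = (0.53986 − 0.18097) / 0.81903 ≈ 0.4382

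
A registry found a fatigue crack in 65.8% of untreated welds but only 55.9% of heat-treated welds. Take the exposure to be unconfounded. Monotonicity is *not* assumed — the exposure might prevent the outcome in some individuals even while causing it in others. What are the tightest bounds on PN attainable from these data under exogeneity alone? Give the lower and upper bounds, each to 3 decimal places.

p₁ = 0.658, p₀ = 0.559.
Under exogeneity alone the bounds on PN are max{0,(p₁−p₀)/p₁} ≤ PN ≤ min{1,(1−p₀)/p₁}.
  lower = (p₁ − p₀)/p₁ = 0.099 / 0.658 ≈ 0.1505
  upper = min{1, (1 − p₀)/p₁} = 0.441 / 0.658 ≈ 0.6702

0.150 ≤ PN ≤ 0.670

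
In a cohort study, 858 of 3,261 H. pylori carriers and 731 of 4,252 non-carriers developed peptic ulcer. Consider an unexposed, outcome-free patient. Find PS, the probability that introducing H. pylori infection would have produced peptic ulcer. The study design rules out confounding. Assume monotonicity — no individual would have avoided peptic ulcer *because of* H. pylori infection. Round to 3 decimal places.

p₁ = P(outcome | exposed) = 858/3261 = 0.26311
p₀ = P(outcome | unexposed) = 731/4252 = 0.17192
Under exogeneity and monotonicity, PS = (p₁ − p₀) / (1 − p₀).
PS = (0.26311 − 0.17192) / (1 − 0.17192) = 0.09119 / 0.82808 ≈ 0.1101

PS ≈ 0.110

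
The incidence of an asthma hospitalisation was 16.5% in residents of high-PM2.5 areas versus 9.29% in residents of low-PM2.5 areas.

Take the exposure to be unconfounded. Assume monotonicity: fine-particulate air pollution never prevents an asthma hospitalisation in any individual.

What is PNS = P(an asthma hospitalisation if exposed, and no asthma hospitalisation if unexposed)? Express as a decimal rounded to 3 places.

PNS ≈ 0.072

p₁ = 0.165, p₀ = 0.0929.
Under exogeneity and monotonicity, PNS = p₁ − p₀.
PNS = 0.165 − 0.0929 = 0.0721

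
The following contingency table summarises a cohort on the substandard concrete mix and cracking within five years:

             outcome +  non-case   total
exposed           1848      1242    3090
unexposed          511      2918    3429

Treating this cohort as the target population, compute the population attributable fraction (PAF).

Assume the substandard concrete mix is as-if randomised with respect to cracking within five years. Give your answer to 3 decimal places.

p₁ = P(outcome | exposed) = 1848/3090 = 0.59806
p₀ = P(outcome | unexposed) = 511/3429 = 0.14902
Exposure prevalence π = 3090/6519 = 0.474; overall risk P(Y=1) = 0.36187.
Under exogeneity, PAF = [P(Y=1) − p₀]/P(Y=1).
PAF = (0.36187 − 0.14902) / 0.36187 ≈ 0.5882

PAF ≈ 0.588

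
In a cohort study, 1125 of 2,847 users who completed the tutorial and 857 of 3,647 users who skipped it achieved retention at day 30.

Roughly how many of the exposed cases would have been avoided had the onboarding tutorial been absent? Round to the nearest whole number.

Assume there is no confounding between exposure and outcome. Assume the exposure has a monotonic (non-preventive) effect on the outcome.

p₁ = P(outcome | exposed) = 1125/2847 = 0.39515
p₀ = P(outcome | unexposed) = 857/3647 = 0.23499
PN = (p₁ − p₀)/p₁ = (0.39515 − 0.23499) / 0.39515 ≈ 0.40532.
Attributable cases ≈ PN × (exposed cases) = 0.40532 × 1125 ≈ 455.99.

about 456 cases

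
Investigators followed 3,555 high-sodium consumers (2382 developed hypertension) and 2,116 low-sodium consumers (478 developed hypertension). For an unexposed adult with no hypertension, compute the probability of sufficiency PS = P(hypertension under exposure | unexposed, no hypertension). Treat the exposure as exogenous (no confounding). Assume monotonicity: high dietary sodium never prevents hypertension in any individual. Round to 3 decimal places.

PS ≈ 0.574

p₁ = P(outcome | exposed) = 2382/3555 = 0.67004
p₀ = P(outcome | unexposed) = 478/2116 = 0.2259
Under exogeneity and monotonicity, PS = (p₁ − p₀) / (1 − p₀).
PS = (0.67004 − 0.2259) / (1 − 0.2259) = 0.44414 / 0.7741 ≈ 0.5738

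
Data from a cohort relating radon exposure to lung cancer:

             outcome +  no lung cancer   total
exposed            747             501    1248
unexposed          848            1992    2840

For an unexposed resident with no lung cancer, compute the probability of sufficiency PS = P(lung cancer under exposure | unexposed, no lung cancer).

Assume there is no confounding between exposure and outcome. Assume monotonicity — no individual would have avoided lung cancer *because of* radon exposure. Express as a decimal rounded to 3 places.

p₁ = P(outcome | exposed) = 747/1248 = 0.59856
p₀ = P(outcome | unexposed) = 848/2840 = 0.29859
Under exogeneity and monotonicity, PS = (p₁ − p₀)/(1 − p₀).
PS = (0.59856 − 0.29859) / 0.70141 ≈ 0.4277

PS ≈ 0.428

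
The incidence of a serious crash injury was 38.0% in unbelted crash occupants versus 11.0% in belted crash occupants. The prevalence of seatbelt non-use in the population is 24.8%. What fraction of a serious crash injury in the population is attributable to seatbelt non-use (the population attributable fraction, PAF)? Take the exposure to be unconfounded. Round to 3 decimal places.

p₁ = 0.38, p₀ = 0.11.
Overall risk P(Y=1) = π·p₁ + (1−π)·p₀ = 0.248×0.38 + 0.752×0.11 = 0.17696.
Under exogeneity, PAF = [P(Y=1) − p₀] / P(Y=1).
PAF = (0.17696 − 0.11) / 0.17696 ≈ 0.3784

PAF ≈ 0.378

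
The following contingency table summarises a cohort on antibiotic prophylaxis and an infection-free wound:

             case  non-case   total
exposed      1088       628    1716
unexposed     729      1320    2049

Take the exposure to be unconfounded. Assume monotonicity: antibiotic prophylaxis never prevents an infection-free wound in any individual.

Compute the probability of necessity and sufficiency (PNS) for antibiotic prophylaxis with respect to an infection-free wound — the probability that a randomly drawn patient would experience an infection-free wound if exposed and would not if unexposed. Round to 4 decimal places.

PNS ≈ 0.2782

p₁ = P(outcome | exposed) = 1088/1716 = 0.63403
p₀ = P(outcome | unexposed) = 729/2049 = 0.35578
Under exogeneity and monotonicity, PNS = p₁ − p₀.
PNS = 0.63403 − 0.35578 = 0.27825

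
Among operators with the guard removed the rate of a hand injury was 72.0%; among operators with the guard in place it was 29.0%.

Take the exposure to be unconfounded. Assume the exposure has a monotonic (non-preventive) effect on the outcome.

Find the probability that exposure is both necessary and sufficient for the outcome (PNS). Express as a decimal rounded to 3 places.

PNS ≈ 0.430

p₁ = 0.72, p₀ = 0.29.
Under exogeneity and monotonicity, PNS = p₁ − p₀.
PNS = 0.72 − 0.29 = 0.43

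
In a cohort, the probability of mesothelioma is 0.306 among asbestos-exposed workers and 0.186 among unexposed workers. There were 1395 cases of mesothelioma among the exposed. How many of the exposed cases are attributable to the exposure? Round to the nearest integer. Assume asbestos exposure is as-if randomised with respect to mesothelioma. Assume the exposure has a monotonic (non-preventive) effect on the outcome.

Let p₁ = 0.306, p₀ = 0.186.
PN = (p₁ − p₀)/p₁ = (0.306 − 0.186) / 0.306 ≈ 0.39216.
Attributable cases ≈ PN × (exposed cases) = 0.39216 × 1395 ≈ 547.06.

about 547 cases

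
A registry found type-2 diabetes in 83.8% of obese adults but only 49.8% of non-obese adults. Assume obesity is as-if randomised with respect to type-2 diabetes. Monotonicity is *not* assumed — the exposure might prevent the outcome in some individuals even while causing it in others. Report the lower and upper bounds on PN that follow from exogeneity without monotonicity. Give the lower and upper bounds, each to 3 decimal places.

0.406 ≤ PN ≤ 0.599

p₁ = 0.838, p₀ = 0.498.
Under exogeneity alone the bounds on PN are max{0,(p₁−p₀)/p₁} ≤ PN ≤ min{1,(1−p₀)/p₁}.
  lower = (p₁ − p₀)/p₁ = 0.34 / 0.838 ≈ 0.4057
  upper = min{1, (1 − p₀)/p₁} = 0.502 / 0.838 ≈ 0.5990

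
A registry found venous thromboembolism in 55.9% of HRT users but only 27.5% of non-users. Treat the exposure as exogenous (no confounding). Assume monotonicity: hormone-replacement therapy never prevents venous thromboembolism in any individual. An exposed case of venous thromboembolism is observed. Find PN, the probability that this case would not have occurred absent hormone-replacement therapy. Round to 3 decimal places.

PN ≈ 0.508

p₁ = 0.559, p₀ = 0.275.
Under exogeneity and monotonicity, PN = (p₁ − p₀) / p₁.
PN = (0.559 − 0.275) / 0.559 = 0.284 / 0.559 ≈ 0.5081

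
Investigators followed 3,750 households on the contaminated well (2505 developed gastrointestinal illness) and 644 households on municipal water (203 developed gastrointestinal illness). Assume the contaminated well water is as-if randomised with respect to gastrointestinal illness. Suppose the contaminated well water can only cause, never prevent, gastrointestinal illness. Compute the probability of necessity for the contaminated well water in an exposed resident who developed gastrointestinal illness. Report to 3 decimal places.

PN ≈ 0.528

p₁ = P(outcome | exposed) = 2505/3750 = 0.668
p₀ = P(outcome | unexposed) = 203/644 = 0.31522
Under exogeneity and monotonicity, PN = (p₁ − p₀) / p₁.
PN = (0.668 − 0.31522) / 0.668 = 0.35278 / 0.668 ≈ 0.5281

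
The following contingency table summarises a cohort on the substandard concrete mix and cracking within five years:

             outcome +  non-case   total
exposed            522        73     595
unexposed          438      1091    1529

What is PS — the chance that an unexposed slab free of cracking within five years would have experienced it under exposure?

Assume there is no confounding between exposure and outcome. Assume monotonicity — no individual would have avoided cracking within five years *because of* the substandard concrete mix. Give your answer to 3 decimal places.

PS ≈ 0.828

p₁ = P(outcome | exposed) = 522/595 = 0.87731
p₀ = P(outcome | unexposed) = 438/1529 = 0.28646
Under exogeneity and monotonicity, PS = (p₁ − p₀)/(1 − p₀).
PS = (0.87731 − 0.28646) / 0.71354 ≈ 0.8281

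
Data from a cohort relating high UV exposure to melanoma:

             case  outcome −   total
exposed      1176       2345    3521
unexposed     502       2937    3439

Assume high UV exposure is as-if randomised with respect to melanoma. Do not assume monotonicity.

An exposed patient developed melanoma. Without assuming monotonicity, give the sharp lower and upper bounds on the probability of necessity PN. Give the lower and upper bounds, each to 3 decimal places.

0.563 ≤ PN ≤ 1.000

p₁ = P(outcome | exposed) = 1176/3521 = 0.334
p₀ = P(outcome | unexposed) = 502/3439 = 0.14597
Under exogeneity alone the bounds on PN are max{0,(p₁−p₀)/p₁} ≤ PN ≤ min{1,(1−p₀)/p₁}.
  lower = (p₁ − p₀)/p₁ = 0.18802 / 0.334 ≈ 0.5630
  upper = min{1, (1 − p₀)/p₁} = 0.85403 / 0.334 ≈ 2.5570 → capped at 1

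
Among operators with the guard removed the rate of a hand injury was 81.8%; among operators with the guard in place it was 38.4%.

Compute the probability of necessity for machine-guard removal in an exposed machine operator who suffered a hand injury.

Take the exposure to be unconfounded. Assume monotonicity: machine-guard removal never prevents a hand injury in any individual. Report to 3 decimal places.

PN ≈ 0.531

p₁ = 0.818, p₀ = 0.384.
Under exogeneity and monotonicity, PN = (p₁ − p₀) / p₁.
PN = (0.818 − 0.384) / 0.818 = 0.434 / 0.818 ≈ 0.5306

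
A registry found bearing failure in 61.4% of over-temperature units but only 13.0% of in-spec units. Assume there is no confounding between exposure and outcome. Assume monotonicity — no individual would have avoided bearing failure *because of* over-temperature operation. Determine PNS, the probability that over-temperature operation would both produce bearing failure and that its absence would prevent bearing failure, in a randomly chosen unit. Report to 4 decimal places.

p₁ = 0.614, p₀ = 0.13.
Under exogeneity and monotonicity, PNS = p₁ − p₀.
PNS = 0.614 − 0.13 = 0.484

PNS ≈ 0.4840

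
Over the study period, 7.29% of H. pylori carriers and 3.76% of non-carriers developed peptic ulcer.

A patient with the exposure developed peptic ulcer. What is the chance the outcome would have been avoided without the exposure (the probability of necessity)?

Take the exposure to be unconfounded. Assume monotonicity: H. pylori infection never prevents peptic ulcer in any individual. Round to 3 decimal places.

PN ≈ 0.484

p₁ = 0.0729, p₀ = 0.0376.
Under exogeneity and monotonicity, PN = (p₁ − p₀) / p₁.
PN = (0.0729 − 0.0376) / 0.0729 = 0.0353 / 0.0729 ≈ 0.4842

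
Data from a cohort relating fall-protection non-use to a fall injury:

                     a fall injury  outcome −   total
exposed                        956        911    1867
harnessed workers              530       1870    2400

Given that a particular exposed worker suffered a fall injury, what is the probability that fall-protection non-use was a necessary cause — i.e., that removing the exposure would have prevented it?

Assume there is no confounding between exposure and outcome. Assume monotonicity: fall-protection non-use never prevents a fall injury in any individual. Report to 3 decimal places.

PN ≈ 0.569

p₁ = P(outcome | exposed) = 956/1867 = 0.51205
p₀ = P(outcome | unexposed) = 530/2400 = 0.22083
Under exogeneity and monotonicity, PN = (p₁ − p₀)/p₁.
PN = (0.51205 − 0.22083) / 0.51205 ≈ 0.5687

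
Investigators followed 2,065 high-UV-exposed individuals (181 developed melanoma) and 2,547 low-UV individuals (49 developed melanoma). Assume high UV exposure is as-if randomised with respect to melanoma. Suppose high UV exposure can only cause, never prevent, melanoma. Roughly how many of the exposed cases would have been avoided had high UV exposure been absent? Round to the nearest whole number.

p₁ = P(outcome | exposed) = 181/2065 = 0.087651
p₀ = P(outcome | unexposed) = 49/2547 = 0.019238
PN = (p₁ − p₀)/p₁ = (0.087651 − 0.019238) / 0.087651 ≈ 0.78051.
Attributable cases ≈ PN × (exposed cases) = 0.78051 × 181 ≈ 141.27.

about 141 cases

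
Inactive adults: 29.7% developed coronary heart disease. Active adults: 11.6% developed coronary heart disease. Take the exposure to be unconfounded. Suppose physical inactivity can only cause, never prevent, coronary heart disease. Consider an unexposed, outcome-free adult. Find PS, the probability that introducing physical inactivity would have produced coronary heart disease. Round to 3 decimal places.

PS ≈ 0.205

p₁ = 0.297, p₀ = 0.116.
Under exogeneity and monotonicity, PS = (p₁ − p₀) / (1 − p₀).
PS = (0.297 − 0.116) / (1 − 0.116) = 0.181 / 0.884 ≈ 0.2048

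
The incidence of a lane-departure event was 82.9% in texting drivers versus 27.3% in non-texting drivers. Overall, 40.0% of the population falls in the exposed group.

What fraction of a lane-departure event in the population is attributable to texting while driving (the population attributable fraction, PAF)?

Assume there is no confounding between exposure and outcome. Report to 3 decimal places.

PAF ≈ 0.449

p₁ = 0.829, p₀ = 0.273.
Overall risk P(Y=1) = π·p₁ + (1−π)·p₀ = 0.4×0.829 + 0.6×0.273 = 0.4954.
Under exogeneity, PAF = [P(Y=1) − p₀] / P(Y=1).
PAF = (0.4954 − 0.273) / 0.4954 ≈ 0.4489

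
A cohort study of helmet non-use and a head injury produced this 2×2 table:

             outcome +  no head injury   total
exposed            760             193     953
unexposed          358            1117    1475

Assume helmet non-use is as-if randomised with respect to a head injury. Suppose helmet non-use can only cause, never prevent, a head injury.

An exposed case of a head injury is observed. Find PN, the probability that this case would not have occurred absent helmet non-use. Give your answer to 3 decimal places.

p₁ = P(outcome | exposed) = 760/953 = 0.79748
p₀ = P(outcome | unexposed) = 358/1475 = 0.24271
Under exogeneity and monotonicity, PN = (p₁ − p₀) / p₁.
PN = (0.79748 − 0.24271) / 0.79748 = 0.55477 / 0.79748 ≈ 0.6957

PN ≈ 0.696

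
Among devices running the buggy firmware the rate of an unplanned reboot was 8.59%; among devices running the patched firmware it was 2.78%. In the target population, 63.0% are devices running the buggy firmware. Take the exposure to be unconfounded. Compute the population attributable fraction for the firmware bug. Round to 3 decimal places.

PAF ≈ 0.568

p₁ = 0.0859, p₀ = 0.0278.
Overall risk P(Y=1) = π·p₁ + (1−π)·p₀ = 0.63×0.0859 + 0.37×0.0278 = 0.064403.
Under exogeneity, PAF = [P(Y=1) − p₀] / P(Y=1).
PAF = (0.064403 − 0.0278) / 0.064403 ≈ 0.5683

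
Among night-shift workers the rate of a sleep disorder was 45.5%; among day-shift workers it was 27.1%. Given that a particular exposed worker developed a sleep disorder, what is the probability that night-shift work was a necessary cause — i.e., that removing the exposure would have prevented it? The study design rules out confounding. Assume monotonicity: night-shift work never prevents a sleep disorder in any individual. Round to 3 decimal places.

PN ≈ 0.404

p₁ = 0.455, p₀ = 0.271.
Under exogeneity and monotonicity, PN = (p₁ − p₀) / p₁.
PN = (0.455 − 0.271) / 0.455 = 0.184 / 0.455 ≈ 0.4044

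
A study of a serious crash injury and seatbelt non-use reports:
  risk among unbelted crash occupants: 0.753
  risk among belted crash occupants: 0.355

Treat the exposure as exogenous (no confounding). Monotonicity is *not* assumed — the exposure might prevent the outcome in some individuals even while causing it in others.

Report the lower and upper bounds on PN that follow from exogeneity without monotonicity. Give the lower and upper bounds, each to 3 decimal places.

Let p₁ = 0.753, p₀ = 0.355.
Under exogeneity alone the bounds on PN are max{0,(p₁−p₀)/p₁} ≤ PN ≤ min{1,(1−p₀)/p₁}.
  lower = (p₁ − p₀)/p₁ = 0.398 / 0.753 ≈ 0.5286
  upper = min{1, (1 − p₀)/p₁} = 0.645 / 0.753 ≈ 0.8566

0.529 ≤ PN ≤ 0.857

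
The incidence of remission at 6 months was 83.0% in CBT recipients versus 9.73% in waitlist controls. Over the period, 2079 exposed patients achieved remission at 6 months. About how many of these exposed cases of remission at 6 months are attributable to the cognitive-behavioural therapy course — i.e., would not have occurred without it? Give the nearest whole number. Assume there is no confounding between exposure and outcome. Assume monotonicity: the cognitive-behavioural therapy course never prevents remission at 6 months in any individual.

p₁ = 0.83, p₀ = 0.0973.
PN = (p₁ − p₀)/p₁ = (0.83 − 0.0973) / 0.83 ≈ 0.88277.
Attributable cases ≈ PN × (exposed cases) = 0.88277 × 2079 ≈ 1835.28.

about 1835 cases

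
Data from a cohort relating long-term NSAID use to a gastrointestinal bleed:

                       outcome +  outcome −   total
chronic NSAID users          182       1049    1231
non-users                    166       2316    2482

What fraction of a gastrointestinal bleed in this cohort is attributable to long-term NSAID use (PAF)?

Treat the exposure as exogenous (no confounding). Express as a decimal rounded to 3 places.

p₁ = P(outcome | exposed) = 182/1231 = 0.14785
p₀ = P(outcome | unexposed) = 166/2482 = 0.066882
Exposure prevalence π = 1231/3713 = 0.33154; overall risk P(Y=1) = 0.093725.
Under exogeneity, PAF = [P(Y=1) − p₀]/P(Y=1).
PAF = (0.093725 − 0.066882) / 0.093725 ≈ 0.2864

PAF ≈ 0.286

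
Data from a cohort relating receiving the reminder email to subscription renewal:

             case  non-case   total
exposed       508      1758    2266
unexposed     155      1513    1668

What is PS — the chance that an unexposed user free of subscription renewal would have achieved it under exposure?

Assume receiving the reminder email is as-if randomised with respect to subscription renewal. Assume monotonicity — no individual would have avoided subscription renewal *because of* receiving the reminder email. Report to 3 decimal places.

PS ≈ 0.145

p₁ = P(outcome | exposed) = 508/2266 = 0.22418
p₀ = P(outcome | unexposed) = 155/1668 = 0.092926
Under exogeneity and monotonicity, PS = (p₁ − p₀) / (1 − p₀).
PS = (0.22418 − 0.092926) / (1 − 0.092926) = 0.13126 / 0.90707 ≈ 0.1447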